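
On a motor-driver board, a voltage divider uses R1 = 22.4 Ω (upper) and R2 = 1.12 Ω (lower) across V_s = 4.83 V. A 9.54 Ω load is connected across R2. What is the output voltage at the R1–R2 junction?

R2 ‖ R_L = (1.12 × 9.54)/(1.12 + 9.54) = 1.002 Ω.
Then V_out = V_s · R2'/(R1 + R2') = 4.83 × 1.002/23.40 = 0.2069 V.

V_out ≈ 0.207 V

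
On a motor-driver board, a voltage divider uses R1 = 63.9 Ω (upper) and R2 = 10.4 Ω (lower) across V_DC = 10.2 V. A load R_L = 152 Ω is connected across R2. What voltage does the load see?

The load sits in parallel with R2, giving an effective lower resistance R2' = R2·R_L/(R2+R_L) = 9.734 Ω.
Voltage divider with the loaded lower leg: V_out = 10.2 × 9.734/(63.9 + 9.734) = 10.2 × 0.1322 = 1.348 V.
(Unloaded it would be 1.43 V; the load pulls it down.)

V_out ≈ 1.35 V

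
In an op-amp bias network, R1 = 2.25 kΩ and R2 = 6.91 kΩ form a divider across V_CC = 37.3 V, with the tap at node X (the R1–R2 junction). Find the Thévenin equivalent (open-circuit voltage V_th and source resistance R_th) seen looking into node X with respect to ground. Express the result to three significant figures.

V_th is the unloaded tap voltage: V_CC · R2/(R1+R2) = 37.3 × 0.7544 = 28.14 V.
With V_CC suppressed (replaced by a short), R_th = R1 ‖ R2 = (2.250 × 6.91)/(2.250 + 6.91) = 1.697 kΩ.

V_th ≈ 28.1 V, R_th ≈ 1.70 kΩ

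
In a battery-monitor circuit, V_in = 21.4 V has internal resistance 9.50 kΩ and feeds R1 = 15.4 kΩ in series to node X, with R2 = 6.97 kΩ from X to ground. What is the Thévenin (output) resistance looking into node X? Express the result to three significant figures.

R1' = 9.50 + 15.4 = 24.90 kΩ (source resistance + R1).
Zeroing V_in shorts the top of R1' to ground, so R_th = R1' ‖ R2 = 5.446 kΩ.

R_th ≈ 5.45 kΩ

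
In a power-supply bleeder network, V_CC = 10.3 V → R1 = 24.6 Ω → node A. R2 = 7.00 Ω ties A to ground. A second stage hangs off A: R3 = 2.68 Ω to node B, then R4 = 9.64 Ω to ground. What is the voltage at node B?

Node A sees R2 in parallel with the series input of stage 2, R3 + R4 = 12.32 Ω.
R2 ‖ (R3+R4) = 4.464 Ω.
V_A = 10.3 × 4.464/(24.6 + 4.464) = 1.582 V.
V_B = V_A × 0.7825 = 1.238 V.

V_B ≈ 1.24 V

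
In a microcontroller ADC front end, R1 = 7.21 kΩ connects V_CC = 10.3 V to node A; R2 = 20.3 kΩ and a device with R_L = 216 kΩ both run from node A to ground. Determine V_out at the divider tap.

V_out ≈ 7.42 V

First combine the lower leg with the load: R2 ‖ R_L = 18.56 kΩ.
Now apply the divider: V_out = 10.3 × 0.7202 = 7.418 V.
(Unloaded it would be 7.60 V; the load pulls it down.)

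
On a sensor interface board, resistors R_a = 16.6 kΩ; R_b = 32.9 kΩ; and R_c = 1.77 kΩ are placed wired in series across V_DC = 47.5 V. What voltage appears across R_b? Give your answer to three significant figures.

V ≈ 30.5 V

ΣR = 16.6 + 32.9 + 1.77 = 51.27 kΩ.
By the voltage-divider rule, V = 47.5 × 32.90/51.27 = 30.48 V.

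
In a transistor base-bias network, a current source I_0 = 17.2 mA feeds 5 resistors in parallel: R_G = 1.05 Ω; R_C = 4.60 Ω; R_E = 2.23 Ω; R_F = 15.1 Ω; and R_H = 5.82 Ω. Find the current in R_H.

Total conductance ΣG = 1/1.05 + 1/4.60 + 1/2.23 + 1/15.1 + 1/5.82 = 1.856 (units of 1/Ω).
By the current-divider rule, I = I_0 · G_k/ΣG = 17.2 × 0.09256 = 1.592 mA.

I ≈ 1.59 mA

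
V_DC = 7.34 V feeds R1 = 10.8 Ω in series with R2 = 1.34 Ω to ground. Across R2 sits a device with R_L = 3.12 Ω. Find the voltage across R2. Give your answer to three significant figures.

R2 ‖ R_L = (1.34 × 3.12)/(1.34 + 3.12) = 0.9374 Ω.
Now apply the divider: V_out = 7.34 × 0.07986 = 0.5862 V.
(Unloaded it would be 0.810 V; the load pulls it down.)

V_out ≈ 0.586 V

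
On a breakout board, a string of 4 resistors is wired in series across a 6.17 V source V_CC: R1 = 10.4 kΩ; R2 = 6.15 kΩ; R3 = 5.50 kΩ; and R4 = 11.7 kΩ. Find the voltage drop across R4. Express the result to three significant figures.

ΣR = 10.4 + 6.15 + 5.50 + 11.7 = 33.75 kΩ.
By the voltage-divider rule, V = 6.17 × 11.70/33.75 = 2.139 V.

V ≈ 2.14 V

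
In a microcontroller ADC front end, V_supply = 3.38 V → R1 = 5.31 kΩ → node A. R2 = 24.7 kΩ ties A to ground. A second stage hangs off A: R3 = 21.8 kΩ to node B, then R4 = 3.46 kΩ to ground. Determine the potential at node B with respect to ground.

The second stage (R3 + R4 = 25.26 kΩ) loads node A in parallel with R2.
R2 ‖ (R3+R4) = 12.49 kΩ.
So V_A = 3.38 × 0.7017 = 2.372 V.
V_B = V_A × 0.1370 = 0.3249 V.

V_B ≈ 0.325 V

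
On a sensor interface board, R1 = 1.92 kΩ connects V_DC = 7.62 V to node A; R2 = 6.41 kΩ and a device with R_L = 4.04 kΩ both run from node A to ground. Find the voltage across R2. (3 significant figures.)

First combine the lower leg with the load: R2 ‖ R_L = 2.478 kΩ.
Voltage divider with the loaded lower leg: V_out = 7.62 × 2.478/(1.92 + 2.478) = 7.62 × 0.5635 = 4.293 V.
(Unloaded it would be 5.86 V; the load pulls it down.)

V_out ≈ 4.29 V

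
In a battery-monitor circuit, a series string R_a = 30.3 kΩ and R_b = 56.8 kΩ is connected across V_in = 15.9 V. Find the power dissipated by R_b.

P ≈ 1.89 mW

Series current I = V_in/ΣR = 15.9/87.10 = 0.1825 mA.
P = I²R = 0.03332 × 56.8 = 1.893 mW.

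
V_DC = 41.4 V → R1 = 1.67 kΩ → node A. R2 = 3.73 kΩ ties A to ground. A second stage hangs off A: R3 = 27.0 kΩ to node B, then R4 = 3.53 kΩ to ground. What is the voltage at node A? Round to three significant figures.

Node A sees R2 in parallel with the series input of stage 2, R3 + R4 = 30.53 kΩ.
Effective lower resistance at A: R2 ‖ 30.53 = 3.324 kΩ.
First divider: V_A = V_DC · 3.324/(1.67 + 3.324) = 27.56 V.

V_A ≈ 27.6 V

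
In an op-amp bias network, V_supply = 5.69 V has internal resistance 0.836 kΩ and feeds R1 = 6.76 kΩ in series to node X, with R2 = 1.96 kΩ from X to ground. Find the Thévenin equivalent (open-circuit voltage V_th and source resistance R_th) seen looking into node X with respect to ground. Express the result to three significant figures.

V_th ≈ 1.17 V, R_th ≈ 1.56 kΩ

R1' = 0.836 + 6.76 = 7.596 kΩ (source resistance + R1).
Open-circuit (no load on X): V_th = V_supply · R2/(R1' + R2) = 5.69 × 1.96/(7.596 + 1.96) = 1.167 V.
With V_supply suppressed (replaced by a short), R_th = R1' ‖ R2 = (7.596 × 1.96)/(7.596 + 1.96) = 1.558 kΩ.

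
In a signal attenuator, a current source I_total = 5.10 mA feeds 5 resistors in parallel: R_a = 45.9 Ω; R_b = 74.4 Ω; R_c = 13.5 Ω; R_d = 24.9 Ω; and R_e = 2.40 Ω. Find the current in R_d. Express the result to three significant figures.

I ≈ 0.362 mA

ΣG = 1/45.9 + 1/74.4 + 1/13.5 + 1/24.9 + 1/2.40 = 0.5661.
Current divider: I(R_d) = I_total · G_k/ΣG = 5.10 × (0.04016/0.5661) = 5.10 × 0.07094 = 0.3618 mA.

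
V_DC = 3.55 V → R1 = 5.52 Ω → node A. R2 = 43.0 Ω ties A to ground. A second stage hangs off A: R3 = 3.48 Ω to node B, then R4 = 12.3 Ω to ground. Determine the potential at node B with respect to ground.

V_B ≈ 1.87 V

Looking into the second stage from A: R3 + R4 = 15.78 Ω appears in parallel with R2.
Effective lower resistance at A: R2 ‖ 15.78 = 11.54 Ω.
V_A = 3.55 × 11.54/(5.52 + 11.54) = 2.402 V.
V_B = V_A × 0.7795 = 1.872 V.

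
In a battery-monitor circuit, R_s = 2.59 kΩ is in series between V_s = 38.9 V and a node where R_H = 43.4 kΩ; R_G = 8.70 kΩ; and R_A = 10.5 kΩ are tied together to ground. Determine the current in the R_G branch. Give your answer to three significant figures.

I ≈ 2.79 mA

Parallel bank: R_p = 1/(1/43.4 + 1/8.70 + 1/10.5) = 4.288 kΩ.
V_A by voltage divider: V_A = 38.9 × 4.288/(2.59 + 4.288) = 24.25 V.
Branch current I = V_A/R_G = 24.25/8.70 = 2.787 mA.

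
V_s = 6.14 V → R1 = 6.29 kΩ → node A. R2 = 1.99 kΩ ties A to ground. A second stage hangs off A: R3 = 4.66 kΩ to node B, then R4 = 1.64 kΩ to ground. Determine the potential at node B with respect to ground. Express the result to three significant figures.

V_B ≈ 0.310 V

The second stage (R3 + R4 = 6.300 kΩ) loads node A in parallel with R2.
R2 ‖ (R3+R4) = 1.512 kΩ.
So V_A = 6.14 × 0.1938 = 1.190 V.
Then the unloaded second divider: V_B = V_A × R4/(R3+R4) = 1.190 × 0.2603 = 0.3098 V.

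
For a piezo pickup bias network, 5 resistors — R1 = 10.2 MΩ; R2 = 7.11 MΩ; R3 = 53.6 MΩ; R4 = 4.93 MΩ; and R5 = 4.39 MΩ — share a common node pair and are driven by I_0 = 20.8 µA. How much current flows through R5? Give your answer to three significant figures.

Conductances: ΣG = 1/10.2 + 1/7.11 + 1/53.6 + 1/4.93 + 1/4.39 = 0.6880 (1/MΩ).
R5 takes the fraction G_k/ΣG = 0.2278/0.6880 = 0.3311, so I = 20.8 × 0.3311 = 6.887 µA.

I ≈ 6.89 µA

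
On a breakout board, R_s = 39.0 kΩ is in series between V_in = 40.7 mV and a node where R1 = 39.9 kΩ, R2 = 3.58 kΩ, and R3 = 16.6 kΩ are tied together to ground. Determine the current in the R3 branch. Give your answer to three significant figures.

I ≈ 0.161 µA

Equivalent of the parallel group: R_p = 2.742 kΩ.
V_A by voltage divider: V_A = 40.7 × 2.742/(39.0 + 2.742) = 2.674 mV.
Branch current I = V_A/R3 = 2.674/16.6 = 0.1611 µA.
(Equivalently: I_total = 0.9750 µA, then current-divider fraction G_k/ΣG = 0.1652.)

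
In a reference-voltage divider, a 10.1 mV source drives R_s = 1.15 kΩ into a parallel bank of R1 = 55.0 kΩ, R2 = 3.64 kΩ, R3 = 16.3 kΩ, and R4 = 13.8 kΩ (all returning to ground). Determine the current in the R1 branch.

I ≈ 0.123 µA

Equivalent of the parallel group: R_p = 2.343 kΩ.
V_A = 10.1 × 2.343/3.493 = 6.775 mV.
I(R1) = V_A / R1 = 6.775/55.0 = 0.1232 µA.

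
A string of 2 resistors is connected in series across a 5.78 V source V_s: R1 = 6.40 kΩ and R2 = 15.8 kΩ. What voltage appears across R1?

V ≈ 1.67 V

ΣR = 6.40 + 15.8 = 22.20 kΩ.
By the voltage-divider rule, V = 5.78 × 6.400/22.20 = 1.666 V.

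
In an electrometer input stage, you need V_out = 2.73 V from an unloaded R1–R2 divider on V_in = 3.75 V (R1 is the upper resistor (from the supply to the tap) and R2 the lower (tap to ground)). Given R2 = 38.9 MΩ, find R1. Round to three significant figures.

R1 ≈ 14.5 MΩ

The divider ratio is R2/(R1+R2) = 2.73/3.75 = 0.7280.
Rearranging, R1 = R2·(1−k)/k = 38.9 × 0.3736 = 14.53 MΩ.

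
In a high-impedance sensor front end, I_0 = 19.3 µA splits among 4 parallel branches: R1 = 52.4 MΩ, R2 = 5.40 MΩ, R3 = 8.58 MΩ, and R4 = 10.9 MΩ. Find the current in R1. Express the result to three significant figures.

ΣG = 1/52.4 + 1/5.40 + 1/8.58 + 1/10.9 = 0.4126.
Current divider: I(R1) = I_0 · G_k/ΣG = 19.3 × (0.01908/0.4126) = 19.3 × 0.04626 = 0.8928 µA.

I ≈ 0.893 µA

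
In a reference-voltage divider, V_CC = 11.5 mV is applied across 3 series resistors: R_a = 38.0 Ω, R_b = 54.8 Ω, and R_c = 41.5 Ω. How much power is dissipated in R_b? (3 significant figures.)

P ≈ 0.402 µW

ΣR = 134.3 Ω → I = 11.5/134.3 = 0.08563 mA.
P(R_b) = I²·R_b = (0.08563)² × 54.8 = 0.4018 µW.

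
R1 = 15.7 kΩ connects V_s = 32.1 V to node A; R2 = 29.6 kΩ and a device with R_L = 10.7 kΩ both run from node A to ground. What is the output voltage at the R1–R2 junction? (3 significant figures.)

V_out ≈ 10.7 V

The load sits in parallel with R2, giving an effective lower resistance R2' = R2·R_L/(R2+R_L) = 7.859 kΩ.
Then V_out = V_s · R2'/(R1 + R2') = 32.1 × 7.859/23.56 = 10.71 V.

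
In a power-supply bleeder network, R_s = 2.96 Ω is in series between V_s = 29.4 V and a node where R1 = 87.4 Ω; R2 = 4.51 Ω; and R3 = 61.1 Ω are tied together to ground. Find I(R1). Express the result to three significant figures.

I ≈ 0.193 A

Equivalent of the parallel group: R_p = 4.007 Ω.
Node voltage V_A = V_s · R_p/(R_s + R_p) = 29.4 × 0.5752 = 16.91 V.
I(R1) = V_A / R1 = 16.91/87.4 = 0.1935 A.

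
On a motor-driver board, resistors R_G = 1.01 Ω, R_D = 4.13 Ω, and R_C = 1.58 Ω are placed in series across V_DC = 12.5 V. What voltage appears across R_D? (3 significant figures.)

ΣR = 1.01 + 4.13 + 1.58 = 6.720 Ω.
By the voltage-divider rule, V = 12.5 × 4.130/6.720 = 7.682 V.

V ≈ 7.68 V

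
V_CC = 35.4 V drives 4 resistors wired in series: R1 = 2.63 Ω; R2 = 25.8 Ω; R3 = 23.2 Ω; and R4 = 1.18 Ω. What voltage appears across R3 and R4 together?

V ≈ 16.3 V

Total series resistance ΣR = 2.63 + 25.8 + 23.2 + 1.18 = 52.81 Ω.
R_{R3..R4} = 23.2 + 1.18 = 24.38 Ω.
Voltage divider: V = V_CC · (24.38 / 52.81) = 35.4 × 0.4617 = 16.34 V.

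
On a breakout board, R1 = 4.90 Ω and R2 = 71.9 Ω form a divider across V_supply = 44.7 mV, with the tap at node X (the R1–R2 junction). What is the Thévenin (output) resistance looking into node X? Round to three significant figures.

Zeroing V_supply shorts the top of R1 to ground, so R_th = R1 ‖ R2 = 4.587 Ω.

R_th ≈ 4.59 Ω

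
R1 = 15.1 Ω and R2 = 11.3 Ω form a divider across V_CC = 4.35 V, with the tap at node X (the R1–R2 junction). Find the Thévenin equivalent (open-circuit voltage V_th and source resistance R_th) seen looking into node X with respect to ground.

V_th ≈ 1.86 V, R_th ≈ 6.46 Ω

With X open, the divider is unloaded: V_th = 4.35 × 11.3/26.40 = 1.862 V.
Zeroing V_CC shorts the top of R1 to ground, so R_th = R1 ‖ R2 = 6.463 Ω.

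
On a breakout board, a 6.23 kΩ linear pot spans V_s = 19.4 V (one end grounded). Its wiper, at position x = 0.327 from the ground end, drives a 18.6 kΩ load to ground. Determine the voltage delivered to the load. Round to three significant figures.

The pot divides into 4.193 kΩ above the wiper and 2.037 kΩ below.
Lower segment in parallel with the load: 2.037 ‖ 18.6 = 1.836 kΩ.
Then V_out = V_s · 1.836/(4.193 + 1.836) = 5.908 V.

V_out ≈ 5.91 V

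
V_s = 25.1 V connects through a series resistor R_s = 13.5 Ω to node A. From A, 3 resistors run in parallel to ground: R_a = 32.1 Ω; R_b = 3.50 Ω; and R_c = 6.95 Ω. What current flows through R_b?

Parallel bank: R_p = 1/(1/32.1 + 1/3.50 + 1/6.95) = 2.170 Ω.
V_A by voltage divider: V_A = 25.1 × 2.170/(13.5 + 2.170) = 3.476 V.
Branch current I = V_A/R_b = 3.476/3.50 = 0.9933 A.
(Check via current divider: I_total = 1.602 A; share G_k/ΣG = 0.6201 → same result.)

I ≈ 0.993 A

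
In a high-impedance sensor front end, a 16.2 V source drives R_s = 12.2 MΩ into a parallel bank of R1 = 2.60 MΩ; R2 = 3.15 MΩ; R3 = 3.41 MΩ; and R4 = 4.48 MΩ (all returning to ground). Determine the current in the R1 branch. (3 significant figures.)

I ≈ 0.393 µA

Equivalent of the parallel group: R_p = 0.8207 MΩ.
Node voltage V_A = V_DC · R_p/(R_s + R_p) = 16.2 × 0.06303 = 1.021 V.
I(R1) = V_A / R1 = 1.021/2.60 = 0.3927 µA.
(Check via current divider: I_total = 1.244 µA; share G_k/ΣG = 0.3156 → same result.)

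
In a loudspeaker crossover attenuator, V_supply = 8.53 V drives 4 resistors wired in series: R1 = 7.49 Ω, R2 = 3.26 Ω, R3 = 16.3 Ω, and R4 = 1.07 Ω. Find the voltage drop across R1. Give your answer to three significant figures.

V ≈ 2.27 V

ΣR = 7.49 + 3.26 + 16.3 + 1.07 = 28.12 Ω.
By the voltage-divider rule, V = 8.53 × 7.490/28.12 = 2.272 V.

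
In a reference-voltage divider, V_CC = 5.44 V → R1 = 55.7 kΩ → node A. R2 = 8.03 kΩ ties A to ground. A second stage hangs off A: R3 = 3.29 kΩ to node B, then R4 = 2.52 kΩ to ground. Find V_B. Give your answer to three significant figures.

Node A sees R2 in parallel with the series input of stage 2, R3 + R4 = 5.810 kΩ.
R2 ‖ (R3+R4) = 3.371 kΩ.
So V_A = 5.44 × 0.05707 = 0.3104 V.
V_B = V_A × 0.4337 = 0.1346 V.

V_B ≈ 0.135 V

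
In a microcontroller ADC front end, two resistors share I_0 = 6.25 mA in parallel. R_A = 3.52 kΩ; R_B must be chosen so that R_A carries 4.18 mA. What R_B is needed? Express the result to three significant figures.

In a two-way split, I_A/I_0 = R_B/(R_A + R_B).
With f = 0.6688, R_B = R_A · f/(1−f) = 3.52 × 2.019 = 7.108 kΩ.

R_B ≈ 7.11 kΩ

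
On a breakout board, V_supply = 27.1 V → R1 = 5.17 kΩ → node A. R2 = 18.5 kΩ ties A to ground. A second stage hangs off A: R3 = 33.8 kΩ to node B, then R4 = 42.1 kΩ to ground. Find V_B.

Node A sees R2 in parallel with the series input of stage 2, R3 + R4 = 75.90 kΩ.
R2 ‖ (R3+R4) = 14.87 kΩ.
V_A = 27.1 × 14.87/(5.17 + 14.87) = 20.11 V.
V_B = V_A × 0.5547 = 11.15 V.

V_B ≈ 11.2 V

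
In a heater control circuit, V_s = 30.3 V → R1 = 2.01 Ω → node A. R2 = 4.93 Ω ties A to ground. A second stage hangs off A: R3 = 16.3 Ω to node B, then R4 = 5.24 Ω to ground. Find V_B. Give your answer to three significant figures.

Looking into the second stage from A: R3 + R4 = 21.54 Ω appears in parallel with R2.
Effective lower resistance at A: R2 ‖ 21.54 = 4.012 Ω.
V_A = 30.3 × 4.012/(2.01 + 4.012) = 20.19 V.
V_B = V_A × 0.2433 = 4.911 V.

V_B ≈ 4.91 V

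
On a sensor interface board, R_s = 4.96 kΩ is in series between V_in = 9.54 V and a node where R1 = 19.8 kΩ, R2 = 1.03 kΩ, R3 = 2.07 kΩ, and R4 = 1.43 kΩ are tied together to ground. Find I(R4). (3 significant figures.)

I ≈ 0.559 mA

Equivalent of the parallel group: R_p = 0.4538 kΩ.
Node voltage V_A = V_in · R_p/(R_s + R_p) = 9.54 × 0.08382 = 0.7996 V.
I(R4) = V_A / R4 = 0.7996/1.43 = 0.5592 mA.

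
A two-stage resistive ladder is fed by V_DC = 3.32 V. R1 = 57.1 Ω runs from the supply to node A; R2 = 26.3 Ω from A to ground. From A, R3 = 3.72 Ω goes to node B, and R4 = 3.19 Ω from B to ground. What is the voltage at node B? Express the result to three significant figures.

V_B ≈ 0.134 V

Looking into the second stage from A: R3 + R4 = 6.910 Ω appears in parallel with R2.
Effective lower resistance at A: R2 ‖ 6.910 = 5.472 Ω.
V_A = 3.32 × 5.472/(57.1 + 5.472) = 0.2903 V.
Then the unloaded second divider: V_B = V_A × R4/(R3+R4) = 0.2903 × 0.4616 = 0.1340 V.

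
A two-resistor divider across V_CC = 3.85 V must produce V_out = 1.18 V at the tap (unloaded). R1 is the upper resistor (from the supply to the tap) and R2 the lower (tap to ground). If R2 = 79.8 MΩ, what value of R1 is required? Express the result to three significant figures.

V_out/V_CC = R2/(R1+R2) = 0.3065.
R1 = R2·(1/k − 1) = 79.8 × 2.263 = 180.6 MΩ.

R1 ≈ 181 MΩ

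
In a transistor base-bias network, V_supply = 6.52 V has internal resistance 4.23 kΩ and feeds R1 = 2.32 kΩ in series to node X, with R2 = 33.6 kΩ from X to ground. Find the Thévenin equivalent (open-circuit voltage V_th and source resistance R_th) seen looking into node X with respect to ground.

R1' = 4.23 + 2.32 = 6.550 kΩ (source resistance + R1).
V_th is the unloaded tap voltage: V_supply · R2/(R1'+R2) = 6.52 × 0.8369 = 5.456 V.
With V_supply suppressed (replaced by a short), R_th = R1' ‖ R2 = (6.550 × 33.6)/(6.550 + 33.6) = 5.481 kΩ.

V_th ≈ 5.46 V, R_th ≈ 5.48 kΩ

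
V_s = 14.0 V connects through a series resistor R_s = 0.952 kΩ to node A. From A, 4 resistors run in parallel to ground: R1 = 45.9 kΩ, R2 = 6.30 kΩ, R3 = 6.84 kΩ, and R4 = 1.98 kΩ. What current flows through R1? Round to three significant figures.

Equivalent of the parallel group: R_p = 1.202 kΩ.
V_A by voltage divider: V_A = 14.0 × 1.202/(0.952 + 1.202) = 7.813 V.
Branch current I = V_A/R1 = 7.813/45.9 = 0.1702 mA.

I ≈ 0.170 mA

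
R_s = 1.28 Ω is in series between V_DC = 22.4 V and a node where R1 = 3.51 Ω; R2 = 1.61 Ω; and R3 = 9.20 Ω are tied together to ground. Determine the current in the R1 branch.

Combine the parallel branches: R_p = (1/3.51 + 1/1.61 + 1/9.20)⁻¹ = 0.9855 Ω.
V_A by voltage divider: V_A = 22.4 × 0.9855/(1.28 + 0.9855) = 9.744 V.
I(R1) = V_A / R1 = 9.744/3.51 = 2.776 A.

I ≈ 2.78 A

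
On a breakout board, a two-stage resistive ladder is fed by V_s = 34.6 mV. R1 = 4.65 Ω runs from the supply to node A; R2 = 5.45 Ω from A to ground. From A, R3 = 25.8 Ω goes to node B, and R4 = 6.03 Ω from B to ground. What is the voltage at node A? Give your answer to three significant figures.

V_A ≈ 17.3 mV

The second stage (R3 + R4 = 31.83 Ω) loads node A in parallel with R2.
R2 ‖ (R3+R4) = 4.653 Ω.
First divider: V_A = V_s · 4.653/(4.65 + 4.653) = 17.31 mV.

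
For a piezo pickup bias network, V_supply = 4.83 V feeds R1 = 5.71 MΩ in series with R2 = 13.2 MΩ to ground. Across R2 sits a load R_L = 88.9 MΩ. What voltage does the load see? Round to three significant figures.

V_out ≈ 3.23 V

First combine the lower leg with the load: R2 ‖ R_L = 11.49 MΩ.
Voltage divider with the loaded lower leg: V_out = 4.83 × 11.49/(5.71 + 11.49) = 4.83 × 0.6681 = 3.227 V.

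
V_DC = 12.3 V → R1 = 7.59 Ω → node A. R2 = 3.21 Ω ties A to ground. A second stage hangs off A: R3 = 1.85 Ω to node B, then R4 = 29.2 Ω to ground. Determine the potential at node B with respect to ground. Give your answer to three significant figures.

V_B ≈ 3.21 V

The second stage (R3 + R4 = 31.05 Ω) loads node A in parallel with R2.
R2 ‖ (R3+R4) = 2.909 Ω.
V_A = 12.3 × 2.909/(7.59 + 2.909) = 3.408 V.
Stage 2 is unloaded, so V_B = V_A · R4/(R3+R4) = 3.408 × 29.2/31.05 = 3.205 V.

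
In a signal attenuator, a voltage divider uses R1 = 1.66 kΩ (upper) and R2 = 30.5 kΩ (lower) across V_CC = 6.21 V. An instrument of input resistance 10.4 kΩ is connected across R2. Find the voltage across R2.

V_out ≈ 5.12 V

The load sits in parallel with R2, giving an effective lower resistance R2' = R2·R_L/(R2+R_L) = 7.756 kΩ.
Then V_out = V_CC · R2'/(R1 + R2') = 6.21 × 7.756/9.416 = 5.115 V.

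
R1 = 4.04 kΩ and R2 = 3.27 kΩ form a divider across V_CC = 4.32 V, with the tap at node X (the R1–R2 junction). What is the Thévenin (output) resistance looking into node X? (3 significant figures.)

Zeroing V_CC shorts the top of R1 to ground, so R_th = R1 ‖ R2 = 1.807 kΩ.

R_th ≈ 1.81 kΩ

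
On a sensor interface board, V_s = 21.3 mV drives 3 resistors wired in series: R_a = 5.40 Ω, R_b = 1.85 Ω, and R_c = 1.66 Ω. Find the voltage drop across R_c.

V ≈ 3.97 mV

Series total: ΣR = 5.40 + 1.85 + 1.66 = 8.910 Ω.
V = V_s · R/ΣR = 21.3 × 0.1863 = 3.968 mV.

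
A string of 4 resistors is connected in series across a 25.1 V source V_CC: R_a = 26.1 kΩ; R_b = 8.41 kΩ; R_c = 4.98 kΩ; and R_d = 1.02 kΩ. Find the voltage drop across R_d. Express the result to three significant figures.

V ≈ 0.632 V

ΣR = 26.1 + 8.41 + 4.98 + 1.02 = 40.51 kΩ.
By the voltage-divider rule, V = 25.1 × 1.020/40.51 = 0.6320 V.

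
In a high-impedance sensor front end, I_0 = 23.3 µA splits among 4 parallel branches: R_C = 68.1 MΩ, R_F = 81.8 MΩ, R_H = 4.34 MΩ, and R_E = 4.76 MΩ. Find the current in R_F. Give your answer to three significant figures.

I ≈ 0.609 µA

ΣG = 1/68.1 + 1/81.8 + 1/4.34 + 1/4.76 = 0.4674.
Current divider: I(R_F) = I_0 · G_k/ΣG = 23.3 × (0.01222/0.4674) = 23.3 × 0.02615 = 0.6094 µA.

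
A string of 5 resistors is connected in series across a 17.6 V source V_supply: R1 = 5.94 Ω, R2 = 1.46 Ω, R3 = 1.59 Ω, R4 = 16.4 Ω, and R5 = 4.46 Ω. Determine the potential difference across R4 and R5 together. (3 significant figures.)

V ≈ 12.3 V

Total series resistance ΣR = 5.94 + 1.46 + 1.59 + 16.4 + 4.46 = 29.85 Ω.
R_{R4..R5} = 16.4 + 4.46 = 20.86 Ω.
V = V_supply · R/ΣR = 17.6 × 0.6988 = 12.30 V.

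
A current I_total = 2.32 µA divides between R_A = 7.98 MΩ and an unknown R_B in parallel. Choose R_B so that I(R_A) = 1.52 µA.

In a two-way split, I_A/I_total = R_B/(R_A + R_B).
1.52/2.32 = R_B/(R_A + R_B) → R_B = R_A · (0.6552)/(1 − 0.6552) = 7.98 × 1.900 = 15.16 MΩ.

R_B ≈ 15.2 MΩ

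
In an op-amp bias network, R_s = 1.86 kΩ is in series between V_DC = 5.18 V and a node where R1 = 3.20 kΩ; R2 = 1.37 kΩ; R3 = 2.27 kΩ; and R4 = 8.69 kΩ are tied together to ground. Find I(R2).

I ≈ 0.952 mA

Combine the parallel branches: R_p = (1/3.20 + 1/1.37 + 1/2.27 + 1/8.69)⁻¹ = 0.6258 kΩ.
V_A by voltage divider: V_A = 5.18 × 0.6258/(1.86 + 0.6258) = 1.304 V.
Branch current I = V_A/R2 = 1.304/1.37 = 0.9518 mA.
(Check via current divider: I_total = 2.084 mA; share G_k/ΣG = 0.4568 → same result.)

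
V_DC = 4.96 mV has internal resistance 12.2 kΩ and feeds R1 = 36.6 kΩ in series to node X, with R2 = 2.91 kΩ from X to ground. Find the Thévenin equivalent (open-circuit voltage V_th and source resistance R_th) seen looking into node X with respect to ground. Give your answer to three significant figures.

R1' = 12.2 + 36.6 = 48.80 kΩ (source resistance + R1).
Open-circuit (no load on X): V_th = V_DC · R2/(R1' + R2) = 4.96 × 2.91/(48.80 + 2.91) = 0.2791 mV.
With V_DC suppressed (replaced by a short), R_th = R1' ‖ R2 = (48.80 × 2.91)/(48.80 + 2.91) = 2.746 kΩ.

V_th ≈ 0.279 mV, R_th ≈ 2.75 kΩ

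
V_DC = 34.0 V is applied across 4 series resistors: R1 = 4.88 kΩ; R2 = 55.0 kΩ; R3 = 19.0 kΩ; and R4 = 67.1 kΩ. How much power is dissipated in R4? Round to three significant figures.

P ≈ 3.64 mW

ΣR = 146.0 kΩ → I = 34.0/146.0 = 0.2329 mA.
P = I²R = 0.05425 × 67.1 = 3.640 mW.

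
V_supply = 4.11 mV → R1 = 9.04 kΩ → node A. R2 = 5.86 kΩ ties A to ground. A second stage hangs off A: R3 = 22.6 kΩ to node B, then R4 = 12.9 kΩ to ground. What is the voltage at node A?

V_A ≈ 1.47 mV

Looking into the second stage from A: R3 + R4 = 35.50 kΩ appears in parallel with R2.
Effective lower resistance at A: R2 ‖ 35.50 = 5.030 kΩ.
So V_A = 4.11 × 0.3575 = 1.469 mV.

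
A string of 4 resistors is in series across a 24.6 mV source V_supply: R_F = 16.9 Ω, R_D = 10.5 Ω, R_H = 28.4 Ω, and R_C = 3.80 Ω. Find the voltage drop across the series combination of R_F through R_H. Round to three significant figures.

V ≈ 23.0 mV

Series total: ΣR = 16.9 + 10.5 + 28.4 + 3.80 = 59.60 Ω.
R_{R_F..R_H} = 16.9 + 10.5 + 28.4 = 55.80 Ω.
Voltage divider: V = V_supply · (55.80 / 59.60) = 24.6 × 0.9362 = 23.03 mV.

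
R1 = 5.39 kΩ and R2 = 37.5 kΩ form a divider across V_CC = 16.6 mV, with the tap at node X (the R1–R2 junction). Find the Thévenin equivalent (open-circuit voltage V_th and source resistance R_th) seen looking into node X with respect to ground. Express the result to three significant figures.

V_th is the unloaded tap voltage: V_CC · R2/(R1+R2) = 16.6 × 0.8743 = 14.51 mV.
Zeroing V_CC shorts the top of R1 to ground, so R_th = R1 ‖ R2 = 4.713 kΩ.

V_th ≈ 14.5 mV, R_th ≈ 4.71 kΩ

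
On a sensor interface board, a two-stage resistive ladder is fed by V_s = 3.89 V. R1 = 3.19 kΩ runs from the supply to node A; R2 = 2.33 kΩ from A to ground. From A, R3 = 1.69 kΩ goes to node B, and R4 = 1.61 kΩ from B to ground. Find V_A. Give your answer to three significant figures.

V_A ≈ 1.17 V

Node A sees R2 in parallel with the series input of stage 2, R3 + R4 = 3.300 kΩ.
R2 ‖ (R3+R4) = 1.366 kΩ.
V_A = 3.89 × 1.366/(3.19 + 1.366) = 1.166 V.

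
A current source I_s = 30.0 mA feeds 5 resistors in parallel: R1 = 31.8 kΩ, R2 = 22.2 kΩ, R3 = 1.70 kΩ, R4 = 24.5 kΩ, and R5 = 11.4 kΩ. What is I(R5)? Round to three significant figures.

ΣG = 1/31.8 + 1/22.2 + 1/1.70 + 1/24.5 + 1/11.4 = 0.7933.
R5 takes the fraction G_k/ΣG = 0.08772/0.7933 = 0.1106, so I = 30.0 × 0.1106 = 3.317 mA.

I ≈ 3.32 mA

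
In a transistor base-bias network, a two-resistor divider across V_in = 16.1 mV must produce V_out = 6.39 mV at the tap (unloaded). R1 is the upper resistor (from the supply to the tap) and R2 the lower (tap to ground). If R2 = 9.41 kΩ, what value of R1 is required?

R1 ≈ 14.3 kΩ

V_out/V_in = R2/(R1+R2) = 0.3969.
So R1 = R2 · (V_in/V_out − 1) = 9.41 × (16.1/6.39 − 1) = 9.41 × 1.520 = 14.30 kΩ.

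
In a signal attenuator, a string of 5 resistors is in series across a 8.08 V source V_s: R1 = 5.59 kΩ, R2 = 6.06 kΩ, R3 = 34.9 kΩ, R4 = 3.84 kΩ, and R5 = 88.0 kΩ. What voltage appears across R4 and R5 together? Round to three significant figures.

V ≈ 5.36 V

Series total: ΣR = 5.59 + 6.06 + 34.9 + 3.84 + 88.0 = 138.4 kΩ.
R_{R4..R5} = 3.84 + 88.0 = 91.84 kΩ.
Voltage divider: V = V_s · (91.84 / 138.4) = 8.08 × 0.6636 = 5.362 V.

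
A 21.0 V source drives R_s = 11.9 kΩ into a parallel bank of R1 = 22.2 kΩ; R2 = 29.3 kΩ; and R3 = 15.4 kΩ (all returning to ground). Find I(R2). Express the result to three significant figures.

I ≈ 0.264 mA

Combine the parallel branches: R_p = (1/22.2 + 1/29.3 + 1/15.4)⁻¹ = 6.939 kΩ.
V_A by voltage divider: V_A = 21.0 × 6.939/(11.9 + 6.939) = 7.735 V.
Branch current I = V_A/R2 = 7.735/29.3 = 0.2640 mA.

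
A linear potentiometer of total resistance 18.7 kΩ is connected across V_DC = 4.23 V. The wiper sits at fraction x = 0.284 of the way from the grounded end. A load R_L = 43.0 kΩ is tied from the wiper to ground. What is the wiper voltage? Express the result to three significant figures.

The pot divides into 13.39 kΩ above the wiper and 5.311 kΩ below.
Lower segment in parallel with the load: 5.311 ‖ 43.0 = 4.727 kΩ.
Then V_out = V_DC · 4.727/(13.39 + 4.727) = 1.104 V.

V_out ≈ 1.10 V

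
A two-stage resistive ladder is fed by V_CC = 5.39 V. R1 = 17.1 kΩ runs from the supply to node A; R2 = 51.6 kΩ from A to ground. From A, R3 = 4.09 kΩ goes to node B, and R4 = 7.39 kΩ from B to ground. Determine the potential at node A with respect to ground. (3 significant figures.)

V_A ≈ 1.91 V

Looking into the second stage from A: R3 + R4 = 11.48 kΩ appears in parallel with R2.
Effective lower resistance at A: R2 ‖ 11.48 = 9.391 kΩ.
So V_A = 5.39 × 0.3545 = 1.911 V.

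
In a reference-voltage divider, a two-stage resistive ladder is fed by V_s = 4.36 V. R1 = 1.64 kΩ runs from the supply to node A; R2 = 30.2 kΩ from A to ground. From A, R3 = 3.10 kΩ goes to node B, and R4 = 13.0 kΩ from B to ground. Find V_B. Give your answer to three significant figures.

V_B ≈ 3.04 V

The second stage (R3 + R4 = 16.10 kΩ) loads node A in parallel with R2.
R2 ‖ (R3+R4) = 10.50 kΩ.
First divider: V_A = V_s · 10.50/(1.64 + 10.50) = 3.771 V.
Then the unloaded second divider: V_B = V_A × R4/(R3+R4) = 3.771 × 0.8075 = 3.045 V.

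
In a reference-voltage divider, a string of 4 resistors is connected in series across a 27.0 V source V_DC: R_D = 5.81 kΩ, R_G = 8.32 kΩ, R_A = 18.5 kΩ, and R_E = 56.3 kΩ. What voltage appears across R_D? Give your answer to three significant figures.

V ≈ 1.76 V

Series total: ΣR = 5.81 + 8.32 + 18.5 + 56.3 = 88.93 kΩ.
V = V_DC · R/ΣR = 27.0 × 0.06533 = 1.764 V.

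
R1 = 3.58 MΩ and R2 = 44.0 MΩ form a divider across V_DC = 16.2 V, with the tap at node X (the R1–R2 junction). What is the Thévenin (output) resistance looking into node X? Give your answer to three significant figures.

R_th ≈ 3.31 MΩ

With V_DC suppressed (replaced by a short), R_th = R1 ‖ R2 = (3.580 × 44.0)/(3.580 + 44.0) = 3.311 MΩ.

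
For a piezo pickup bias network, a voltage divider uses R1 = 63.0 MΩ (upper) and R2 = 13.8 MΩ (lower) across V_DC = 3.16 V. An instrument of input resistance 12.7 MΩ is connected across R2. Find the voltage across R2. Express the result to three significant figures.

V_out ≈ 0.300 V

R2 ‖ R_L = (13.8 × 12.7)/(13.8 + 12.7) = 6.614 MΩ.
Now apply the divider: V_out = 3.16 × 0.09500 = 0.3002 V.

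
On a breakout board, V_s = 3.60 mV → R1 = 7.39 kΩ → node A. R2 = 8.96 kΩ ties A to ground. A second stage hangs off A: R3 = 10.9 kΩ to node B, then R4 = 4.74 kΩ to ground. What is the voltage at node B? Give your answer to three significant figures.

V_B ≈ 0.475 mV

Looking into the second stage from A: R3 + R4 = 15.64 kΩ appears in parallel with R2.
R2 ‖ (R3+R4) = 5.697 kΩ.
V_A = 3.60 × 5.697/(7.39 + 5.697) = 1.567 mV.
Then the unloaded second divider: V_B = V_A × R4/(R3+R4) = 1.567 × 0.3031 = 0.4749 mV.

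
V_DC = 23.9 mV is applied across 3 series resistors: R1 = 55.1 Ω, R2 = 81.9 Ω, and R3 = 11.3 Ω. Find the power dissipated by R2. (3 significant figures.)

ΣR = 148.3 Ω → I = 23.9/148.3 = 0.1612 mA.
P = I²R = 0.02597 × 81.9 = 2.127 µW.

P ≈ 2.13 µW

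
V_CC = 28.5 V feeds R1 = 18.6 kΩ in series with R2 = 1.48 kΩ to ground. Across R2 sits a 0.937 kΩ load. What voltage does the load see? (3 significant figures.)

V_out ≈ 0.853 V

First combine the lower leg with the load: R2 ‖ R_L = 0.5738 kΩ.
Then V_out = V_CC · R2'/(R1 + R2') = 28.5 × 0.5738/19.17 = 0.8528 V.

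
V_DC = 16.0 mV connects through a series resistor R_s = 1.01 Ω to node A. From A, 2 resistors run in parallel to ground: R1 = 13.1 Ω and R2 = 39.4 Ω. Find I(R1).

Equivalent of the parallel group: R_p = 9.831 Ω.
V_A = 16.0 × 9.831/10.84 = 14.51 mV.
I(R1) = V_A / R1 = 14.51/13.1 = 1.108 mA.
(Equivalently: I_total = 1.476 mA, then current-divider fraction G_k/ΣG = 0.7505.)

I ≈ 1.11 mA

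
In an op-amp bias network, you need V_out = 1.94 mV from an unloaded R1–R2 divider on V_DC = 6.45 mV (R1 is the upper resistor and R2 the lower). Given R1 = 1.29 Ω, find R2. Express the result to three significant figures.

V_out/V_DC = R2/(R1+R2) = 0.3008.
So R2 = R1 · V_out/(V_DC − V_out) = 1.29 × 1.94/(6.45 − 1.94) = 1.29 × 0.4302 = 0.5549 Ω.

R2 ≈ 0.555 Ω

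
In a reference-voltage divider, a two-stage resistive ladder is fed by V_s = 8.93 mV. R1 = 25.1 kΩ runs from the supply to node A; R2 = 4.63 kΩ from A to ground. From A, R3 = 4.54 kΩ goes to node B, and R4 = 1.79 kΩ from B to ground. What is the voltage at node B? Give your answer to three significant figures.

V_B ≈ 0.243 mV

Looking into the second stage from A: R3 + R4 = 6.330 kΩ appears in parallel with R2.
R2 ‖ (R3+R4) = 2.674 kΩ.
So V_A = 8.93 × 0.09628 = 0.8598 mV.
Stage 2 is unloaded, so V_B = V_A · R4/(R3+R4) = 0.8598 × 1.79/6.330 = 0.2431 mV.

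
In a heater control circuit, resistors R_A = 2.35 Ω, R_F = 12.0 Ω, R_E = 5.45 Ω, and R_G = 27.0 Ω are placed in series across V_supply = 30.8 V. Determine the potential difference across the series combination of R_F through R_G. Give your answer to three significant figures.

Series total: ΣR = 2.35 + 12.0 + 5.45 + 27.0 = 46.80 Ω.
R_{R_F..R_G} = 12.0 + 5.45 + 27.0 = 44.45 Ω.
Voltage divider: V = V_supply · (44.45 / 46.80) = 30.8 × 0.9498 = 29.25 V.

V ≈ 29.3 V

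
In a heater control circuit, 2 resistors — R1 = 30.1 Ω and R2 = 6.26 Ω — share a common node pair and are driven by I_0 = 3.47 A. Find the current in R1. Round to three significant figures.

I ≈ 0.597 A

For two parallel branches, I_k = I_0 · (other R)/(sum of R).
I(R1) = 3.47 × 6.26/(30.1 + 6.26) = 3.47 × 0.1722 = 0.5974 A.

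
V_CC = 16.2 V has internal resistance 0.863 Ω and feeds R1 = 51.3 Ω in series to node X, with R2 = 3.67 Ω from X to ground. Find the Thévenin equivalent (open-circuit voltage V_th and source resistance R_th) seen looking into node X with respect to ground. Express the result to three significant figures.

R1' = 0.863 + 51.3 = 52.16 Ω (source resistance + R1).
V_th is the unloaded tap voltage: V_CC · R2/(R1'+R2) = 16.2 × 0.06573 = 1.065 V.
Zeroing V_CC shorts the top of R1' to ground, so R_th = R1' ‖ R2 = 3.429 Ω.

V_th ≈ 1.06 V, R_th ≈ 3.43 Ω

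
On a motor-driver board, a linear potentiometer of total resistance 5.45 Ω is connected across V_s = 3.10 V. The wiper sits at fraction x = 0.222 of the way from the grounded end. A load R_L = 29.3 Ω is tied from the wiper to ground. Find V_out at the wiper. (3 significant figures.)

Split the track: R_lower = x·R_p = 1.210 Ω, R_upper = (1−x)·R_p = 4.240 Ω.
R_L loads the lower segment: effective lower R = 1.162 Ω.
Then V_out = V_s · 1.162/(4.240 + 1.162) = 0.6668 V.
(Unloaded: V_out = x·V_s = 0.688 V.)

V_out ≈ 0.667 V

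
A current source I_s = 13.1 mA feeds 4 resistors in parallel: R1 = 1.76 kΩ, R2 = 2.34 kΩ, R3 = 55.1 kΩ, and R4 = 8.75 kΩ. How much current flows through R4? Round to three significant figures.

I ≈ 1.33 mA

Total conductance ΣG = 1/1.76 + 1/2.34 + 1/55.1 + 1/8.75 = 1.128 (units of 1/kΩ).
R4 takes the fraction G_k/ΣG = 0.1143/1.128 = 0.1013, so I = 13.1 × 0.1013 = 1.327 mA.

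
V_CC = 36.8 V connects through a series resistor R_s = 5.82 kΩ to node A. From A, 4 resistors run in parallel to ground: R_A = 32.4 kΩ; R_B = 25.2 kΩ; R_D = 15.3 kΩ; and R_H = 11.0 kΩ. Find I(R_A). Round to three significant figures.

I ≈ 0.490 mA

Parallel bank: R_p = 1/(1/32.4 + 1/25.2 + 1/15.3 + 1/11.0) = 4.409 kΩ.
V_A = 36.8 × 4.409/10.23 = 15.86 V.
I(R_A) = V_A / R_A = 15.86/32.4 = 0.4896 mA.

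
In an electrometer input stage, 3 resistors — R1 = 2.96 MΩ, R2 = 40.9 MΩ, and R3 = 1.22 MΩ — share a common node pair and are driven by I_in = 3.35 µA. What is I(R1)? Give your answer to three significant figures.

I ≈ 0.958 µA

Total conductance ΣG = 1/2.96 + 1/40.9 + 1/1.22 = 1.182 (units of 1/MΩ).
R1 takes the fraction G_k/ΣG = 0.3378/1.182 = 0.2858, so I = 3.35 × 0.2858 = 0.9575 µA.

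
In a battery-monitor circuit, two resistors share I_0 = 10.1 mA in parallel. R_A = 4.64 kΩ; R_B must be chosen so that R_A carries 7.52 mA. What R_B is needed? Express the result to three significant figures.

R_B ≈ 13.5 kΩ

In a two-way split, I_A/I_0 = R_B/(R_A + R_B).
7.52/10.1 = R_B/(R_A + R_B) → R_B = R_A · (0.7446)/(1 − 0.7446) = 4.64 × 2.915 = 13.52 kΩ.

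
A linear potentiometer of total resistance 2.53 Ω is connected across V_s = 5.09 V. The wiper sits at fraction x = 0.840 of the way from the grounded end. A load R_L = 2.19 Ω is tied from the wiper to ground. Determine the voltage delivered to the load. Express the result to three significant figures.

Lower segment x·R_p = 2.125 Ω; upper segment (1−x)·R_p = 0.4048 Ω.
R_L loads the lower segment: effective lower R = 1.079 Ω.
Loaded-divider output: V_out = 5.09 × 0.7271 = 3.701 V.

V_out ≈ 3.70 V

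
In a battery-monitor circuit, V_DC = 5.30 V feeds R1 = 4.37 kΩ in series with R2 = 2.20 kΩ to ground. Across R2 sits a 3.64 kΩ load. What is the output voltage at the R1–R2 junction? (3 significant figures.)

V_out ≈ 1.27 V

First combine the lower leg with the load: R2 ‖ R_L = 1.371 kΩ.
Now apply the divider: V_out = 5.30 × 0.2388 = 1.266 V.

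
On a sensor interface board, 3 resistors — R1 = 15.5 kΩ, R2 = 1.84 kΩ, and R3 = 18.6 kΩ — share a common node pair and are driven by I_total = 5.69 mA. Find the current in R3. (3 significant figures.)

Conductances: ΣG = 1/15.5 + 1/1.84 + 1/18.6 = 0.6618 (1/kΩ).
Current divider: I(R3) = I_total · G_k/ΣG = 5.69 × (0.05376/0.6618) = 5.69 × 0.08124 = 0.4623 mA.

I ≈ 0.462 mA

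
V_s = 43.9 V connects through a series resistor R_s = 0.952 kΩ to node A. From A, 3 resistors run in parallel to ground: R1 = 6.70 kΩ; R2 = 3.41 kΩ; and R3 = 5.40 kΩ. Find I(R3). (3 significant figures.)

I ≈ 5.09 mA

Parallel bank: R_p = 1/(1/6.70 + 1/3.41 + 1/5.40) = 1.593 kΩ.
Node voltage V_A = V_s · R_p/(R_s + R_p) = 43.9 × 0.6260 = 27.48 V.
I(R3) = V_A / R3 = 27.48/5.40 = 5.089 mA.
(Check via current divider: I_total = 17.25 mA; share G_k/ΣG = 0.2950 → same result.)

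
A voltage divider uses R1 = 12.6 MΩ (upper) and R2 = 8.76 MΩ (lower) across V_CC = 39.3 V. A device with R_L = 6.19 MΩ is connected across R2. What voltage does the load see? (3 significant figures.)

R2 ‖ R_L = (8.76 × 6.19)/(8.76 + 6.19) = 3.627 MΩ.
Now apply the divider: V_out = 39.3 × 0.2235 = 8.784 V.

V_out ≈ 8.78 V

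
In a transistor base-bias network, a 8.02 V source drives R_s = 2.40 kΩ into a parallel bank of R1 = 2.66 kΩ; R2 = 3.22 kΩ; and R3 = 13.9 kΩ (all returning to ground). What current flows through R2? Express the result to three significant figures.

I ≈ 0.883 mA

Combine the parallel branches: R_p = (1/2.66 + 1/3.22 + 1/13.9)⁻¹ = 1.318 kΩ.
V_A = 8.02 × 1.318/3.718 = 2.844 V.
Branch current I = V_A/R2 = 2.844/3.22 = 0.8831 mA.
(Check via current divider: I_total = 2.157 mA; share G_k/ΣG = 0.4095 → same result.)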